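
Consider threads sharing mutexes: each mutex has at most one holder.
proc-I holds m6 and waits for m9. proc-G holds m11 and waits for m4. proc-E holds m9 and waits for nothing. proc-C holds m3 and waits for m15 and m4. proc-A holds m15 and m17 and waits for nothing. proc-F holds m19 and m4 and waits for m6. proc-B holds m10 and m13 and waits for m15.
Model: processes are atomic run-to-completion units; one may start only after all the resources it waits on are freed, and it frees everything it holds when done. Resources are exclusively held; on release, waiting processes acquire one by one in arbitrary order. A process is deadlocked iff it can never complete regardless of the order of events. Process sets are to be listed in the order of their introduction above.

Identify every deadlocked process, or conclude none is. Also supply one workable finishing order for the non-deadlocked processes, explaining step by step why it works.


The deadlocked set is empty.
Key observation: all waits point, directly or indirectly, at processes that can finish, so nothing is permanently blocked.
A valid finishing order for the others: proc-E, proc-A, proc-I, proc-F, proc-G, proc-C, proc-B.
Step-by-step check:
  proc-E waits on nothing -> runs at once and releases m9
  proc-A waits on nothing -> runs at once and releases m15 and m17
  run proc-I (all its waits — m9 — are resolved); releases m6
  run proc-F (all its waits — m6 — are resolved); releases m19 and m4
  run proc-G (all its waits — m4 — are resolved); releases m11
  run proc-C (all its waits — m15 and m4 — are resolved); releases m3
  run proc-B (all its waits — m15 — are resolved); releases m10 and m13


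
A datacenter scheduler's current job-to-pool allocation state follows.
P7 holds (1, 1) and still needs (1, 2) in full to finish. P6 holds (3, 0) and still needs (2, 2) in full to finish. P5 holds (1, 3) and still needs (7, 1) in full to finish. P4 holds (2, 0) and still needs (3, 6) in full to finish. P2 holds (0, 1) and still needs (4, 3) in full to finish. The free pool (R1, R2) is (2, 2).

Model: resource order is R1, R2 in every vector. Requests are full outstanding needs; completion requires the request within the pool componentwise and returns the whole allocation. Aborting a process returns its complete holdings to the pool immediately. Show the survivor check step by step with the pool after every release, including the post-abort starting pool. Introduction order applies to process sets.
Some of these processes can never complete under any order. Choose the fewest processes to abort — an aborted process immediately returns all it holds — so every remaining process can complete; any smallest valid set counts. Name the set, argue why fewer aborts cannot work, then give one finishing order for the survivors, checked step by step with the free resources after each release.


Minimum abort set: P5.
Key observation: aborting P5 returns (1, 3), and P4 — hopeless before — runs at step 3 with the returned capacity in the pool.
Why nothing smaller works: aborting no one leaves the state deadlocked as given.
One survivor order: P7, P6, P4, P2. Verifying each step (post-abort pool first):
  pool = (3, 5)
  P7: need (1, 2) fits (3, 5); releases (1, 1), pool now (4, 6)
  P6: need (2, 2) fits (4, 6); releases (3, 0), pool now (7, 6)
  P4: need (3, 6) fits (7, 6); releases (2, 0), pool now (9, 6)
  P2: need (4, 3) fits (9, 6); releases (0, 1), pool now (9, 7)


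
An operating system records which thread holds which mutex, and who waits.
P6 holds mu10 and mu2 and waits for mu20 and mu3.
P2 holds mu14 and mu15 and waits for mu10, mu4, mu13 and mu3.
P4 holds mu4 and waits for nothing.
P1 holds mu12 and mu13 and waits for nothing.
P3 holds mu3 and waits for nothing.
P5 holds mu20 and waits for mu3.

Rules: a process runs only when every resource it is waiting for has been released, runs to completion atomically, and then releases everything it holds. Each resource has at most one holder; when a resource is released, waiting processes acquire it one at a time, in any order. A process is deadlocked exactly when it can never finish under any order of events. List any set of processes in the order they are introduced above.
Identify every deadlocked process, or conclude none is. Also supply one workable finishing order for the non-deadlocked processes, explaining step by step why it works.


No process is deadlocked.
Key observation: the wait relation is loop-free; peeling off processes with no waits unwinds the whole state.
A valid finishing order for the others: P3, P4, P5, P1, P6, P2.
Verifying each step:
  P3: no waits; runs immediately, freeing mu3
  P4: no waits; runs immediately, freeing mu4
  P5: everything it awaited (mu3) is free; runs, freeing mu20
  P1: no waits; runs immediately, freeing mu12 and mu13
  P6: everything it awaited (mu20 and mu3) is free; runs, freeing mu10 and mu2
  P2: everything it awaited (mu10, mu4, mu13 and mu3) is free; runs, freeing mu14 and mu15


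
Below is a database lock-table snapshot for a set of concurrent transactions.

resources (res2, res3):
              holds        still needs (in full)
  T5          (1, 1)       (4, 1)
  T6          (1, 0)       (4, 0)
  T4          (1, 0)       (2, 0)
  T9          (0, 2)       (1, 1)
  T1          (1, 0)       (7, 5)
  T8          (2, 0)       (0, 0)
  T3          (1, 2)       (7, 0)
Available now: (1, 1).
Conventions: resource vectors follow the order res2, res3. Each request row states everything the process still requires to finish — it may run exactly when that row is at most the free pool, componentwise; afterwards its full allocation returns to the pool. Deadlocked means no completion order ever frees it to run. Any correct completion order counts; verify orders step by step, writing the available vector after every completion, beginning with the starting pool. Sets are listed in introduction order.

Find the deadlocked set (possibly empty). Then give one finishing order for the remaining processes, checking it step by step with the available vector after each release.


Deadlocked: T1 and T3.
Key observation: the pool after T8, T4, T5, T9, T6 is (6, 4); every surviving request exceeds it in res2, so progress ends there.
The rest can finish in the order T8, T4, T5, T9, T6. Check, step by step:
  pool = (1, 1)
  T8 needs (0, 0) <= (1, 1) -> finishes; pool += (2, 0) = (3, 1)
  T4 needs (2, 0) <= (3, 1) -> finishes; pool += (1, 0) = (4, 1)
  T5 needs (4, 1) <= (4, 1) -> finishes; pool += (1, 1) = (5, 2)
  T9 needs (1, 1) <= (5, 2) -> finishes; pool += (0, 2) = (5, 4)
  T6 needs (4, 0) <= (5, 4) -> finishes; pool += (1, 0) = (6, 4)
None of the blocked processes ever fits:
  T1 cannot run: need (7, 5) vs free (6, 4) (insufficient res2 and res3)
  T3 cannot run: need (7, 0) vs free (6, 4) (insufficient res2)


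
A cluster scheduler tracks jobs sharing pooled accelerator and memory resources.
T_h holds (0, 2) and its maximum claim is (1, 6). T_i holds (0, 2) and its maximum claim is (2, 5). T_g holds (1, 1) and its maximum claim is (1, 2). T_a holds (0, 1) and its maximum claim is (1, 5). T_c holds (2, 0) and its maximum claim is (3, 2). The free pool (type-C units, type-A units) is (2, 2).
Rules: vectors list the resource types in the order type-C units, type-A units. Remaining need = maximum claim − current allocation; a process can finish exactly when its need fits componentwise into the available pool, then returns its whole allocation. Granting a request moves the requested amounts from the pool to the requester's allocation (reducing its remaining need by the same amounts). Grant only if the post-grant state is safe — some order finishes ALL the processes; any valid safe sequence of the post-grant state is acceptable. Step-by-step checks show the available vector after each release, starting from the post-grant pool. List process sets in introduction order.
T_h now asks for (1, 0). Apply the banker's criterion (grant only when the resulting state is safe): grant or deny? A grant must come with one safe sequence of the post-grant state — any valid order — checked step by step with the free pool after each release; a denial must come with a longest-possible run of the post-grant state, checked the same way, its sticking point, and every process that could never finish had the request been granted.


GRANT: granting preserves safety; a valid post-grant sequence is T_g, T_c, T_i, T_a, T_h.
Key observation: with (1, 2) left after the transfer, T_g can run at once — the state stays safe.
Verifying the post-grant state step by step:
  pool = (1, 2)
  run T_g (needs (0, 1), free (1, 2)); after release of (1, 1) the pool is (2, 3)
  run T_c (needs (1, 2), free (2, 3)); after release of (2, 0) the pool is (4, 3)
  run T_i (needs (2, 3), free (4, 3)); after release of (0, 2) the pool is (4, 5)
  run T_a (needs (1, 4), free (4, 5)); after release of (0, 1) the pool is (4, 6)
  run T_h (needs (0, 4), free (4, 6)); after release of (1, 2) the pool is (5, 8)


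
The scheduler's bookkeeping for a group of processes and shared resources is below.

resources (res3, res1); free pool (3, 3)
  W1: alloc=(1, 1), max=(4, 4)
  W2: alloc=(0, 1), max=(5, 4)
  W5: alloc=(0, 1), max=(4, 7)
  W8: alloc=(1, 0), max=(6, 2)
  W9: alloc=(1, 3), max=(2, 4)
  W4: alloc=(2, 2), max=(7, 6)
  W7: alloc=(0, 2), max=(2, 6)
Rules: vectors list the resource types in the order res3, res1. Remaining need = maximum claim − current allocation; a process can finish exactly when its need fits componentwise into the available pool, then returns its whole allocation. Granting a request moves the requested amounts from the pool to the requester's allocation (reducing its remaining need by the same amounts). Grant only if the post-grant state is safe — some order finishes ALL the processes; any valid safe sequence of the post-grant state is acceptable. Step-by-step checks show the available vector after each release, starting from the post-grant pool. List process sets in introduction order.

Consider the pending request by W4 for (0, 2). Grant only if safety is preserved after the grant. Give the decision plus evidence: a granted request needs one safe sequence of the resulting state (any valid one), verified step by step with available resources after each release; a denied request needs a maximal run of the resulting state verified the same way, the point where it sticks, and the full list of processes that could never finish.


GRANT: granting preserves safety; a valid post-grant sequence is W9, W1, W2, W7, W5, W8, W4.
Key observation: with (3, 1) left after the transfer, W9 can run at once — the state stays safe.
Step-by-step check of the post-grant state:
  pool = (3, 1)
  W9 needs (1, 1) <= (3, 1) -> finishes; pool += (1, 3) = (4, 4)
  W1 needs (3, 3) <= (4, 4) -> finishes; pool += (1, 1) = (5, 5)
  W2 needs (5, 3) <= (5, 5) -> finishes; pool += (0, 1) = (5, 6)
  W7 needs (2, 4) <= (5, 6) -> finishes; pool += (0, 2) = (5, 8)
  W5 needs (4, 6) <= (5, 8) -> finishes; pool += (0, 1) = (5, 9)
  W8 needs (5, 2) <= (5, 9) -> finishes; pool += (1, 0) = (6, 9)
  W4 needs (5, 2) <= (6, 9) -> finishes; pool += (2, 4) = (8, 13)


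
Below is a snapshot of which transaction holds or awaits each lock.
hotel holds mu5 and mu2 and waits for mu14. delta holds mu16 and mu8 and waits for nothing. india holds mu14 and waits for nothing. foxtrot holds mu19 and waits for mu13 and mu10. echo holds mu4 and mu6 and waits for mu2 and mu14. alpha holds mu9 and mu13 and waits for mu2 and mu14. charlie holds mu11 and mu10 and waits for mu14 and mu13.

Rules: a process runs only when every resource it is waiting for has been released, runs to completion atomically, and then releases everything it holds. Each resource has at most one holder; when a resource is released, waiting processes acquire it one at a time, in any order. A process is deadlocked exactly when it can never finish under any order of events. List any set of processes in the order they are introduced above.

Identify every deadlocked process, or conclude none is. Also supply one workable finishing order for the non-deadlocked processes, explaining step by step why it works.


Nothing here is deadlocked.
Key observation: although several processes wait, no cycle exists — each chain bottoms out at a free runner.
The rest can finish in the order india, hotel, alpha, charlie, delta, echo, foxtrot.
Check, step by step:
  india waits on nothing -> runs at once and releases mu14
  run hotel (all its waits — mu14 — are resolved); releases mu5 and mu2
  run alpha (all its waits — mu2 and mu14 — are resolved); releases mu9 and mu13
  run charlie (all its waits — mu14 and mu13 — are resolved); releases mu11 and mu10
  delta waits on nothing -> runs at once and releases mu16 and mu8
  run echo (all its waits — mu2 and mu14 — are resolved); releases mu4 and mu6
  run foxtrot (all its waits — mu13 and mu10 — are resolved); releases mu19


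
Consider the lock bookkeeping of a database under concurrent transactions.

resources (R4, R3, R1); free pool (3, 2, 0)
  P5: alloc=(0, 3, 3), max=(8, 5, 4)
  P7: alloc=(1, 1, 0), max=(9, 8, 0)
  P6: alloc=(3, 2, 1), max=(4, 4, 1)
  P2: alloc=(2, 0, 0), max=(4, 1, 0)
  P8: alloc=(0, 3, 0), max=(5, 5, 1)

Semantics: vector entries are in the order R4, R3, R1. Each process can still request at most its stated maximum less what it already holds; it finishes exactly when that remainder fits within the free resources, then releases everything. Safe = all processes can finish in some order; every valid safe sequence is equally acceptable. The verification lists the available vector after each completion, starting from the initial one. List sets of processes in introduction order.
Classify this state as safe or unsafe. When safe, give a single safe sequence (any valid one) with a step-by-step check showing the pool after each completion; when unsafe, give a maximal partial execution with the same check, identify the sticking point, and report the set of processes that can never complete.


SAFE, for example via the order P2, P6, P8, P7, P5.
Key observation: reading the order forward, P6 is the first process whose need (1, 2, 0) meets the free pool (5, 2, 0) exactly on a resource it requests.
Walking it through:
  pool = (3, 2, 0)
  P2 needs (2, 1, 0) <= (3, 2, 0) -> finishes; pool += (2, 0, 0) = (5, 2, 0)
  P6 needs (1, 2, 0) <= (5, 2, 0) -> finishes; pool += (3, 2, 1) = (8, 4, 1)
  P8 needs (5, 2, 1) <= (8, 4, 1) -> finishes; pool += (0, 3, 0) = (8, 7, 1)
  P7 needs (8, 7, 0) <= (8, 7, 1) -> finishes; pool += (1, 1, 0) = (9, 8, 1)
  P5 needs (8, 2, 1) <= (9, 8, 1) -> finishes; pool += (0, 3, 3) = (9, 11, 4)


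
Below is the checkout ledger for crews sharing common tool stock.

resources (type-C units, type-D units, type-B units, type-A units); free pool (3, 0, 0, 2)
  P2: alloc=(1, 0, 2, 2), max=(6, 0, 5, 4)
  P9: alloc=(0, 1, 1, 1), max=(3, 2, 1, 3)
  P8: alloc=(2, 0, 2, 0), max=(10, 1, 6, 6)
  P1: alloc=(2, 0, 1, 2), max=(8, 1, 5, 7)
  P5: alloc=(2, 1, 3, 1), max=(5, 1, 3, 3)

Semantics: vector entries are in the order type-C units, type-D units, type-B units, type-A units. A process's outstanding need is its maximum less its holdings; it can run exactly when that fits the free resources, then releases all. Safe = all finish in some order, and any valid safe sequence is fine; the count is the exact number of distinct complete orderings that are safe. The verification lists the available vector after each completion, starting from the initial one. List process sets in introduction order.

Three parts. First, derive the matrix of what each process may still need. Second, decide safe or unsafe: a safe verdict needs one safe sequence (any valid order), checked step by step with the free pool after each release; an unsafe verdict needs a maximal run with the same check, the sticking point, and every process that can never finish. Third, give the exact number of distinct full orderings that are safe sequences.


(1) Need matrix, components ordered type-C units, type-D units, type-B units, type-A units:
  P2: (5, 0, 3, 2)
  P9: (3, 1, 0, 2)
  P8: (8, 1, 4, 6)
  P1: (6, 1, 4, 5)
  P5: (3, 0, 0, 2)
(2) SAFE — a valid safe sequence is P5, P2, P1, P8, P9.
Key observation: at P5 the run first touches a limit — (3, 0, 0, 2) against (3, 0, 0, 2), exact on a resource it actually requests.
Check, step by step:
  pool = (3, 0, 0, 2)
  run P5 (needs (3, 0, 0, 2), free (3, 0, 0, 2)); after release of (2, 1, 3, 1) the pool is (5, 1, 3, 3)
  run P2 (needs (5, 0, 3, 2), free (5, 1, 3, 3)); after release of (1, 0, 2, 2) the pool is (6, 1, 5, 5)
  run P1 (needs (6, 1, 4, 5), free (6, 1, 5, 5)); after release of (2, 0, 1, 2) the pool is (8, 1, 6, 7)
  run P8 (needs (8, 1, 4, 6), free (8, 1, 6, 7)); after release of (2, 0, 2, 0) the pool is (10, 1, 8, 7)
  run P9 (needs (3, 1, 0, 2), free (10, 1, 8, 7)); after release of (0, 1, 1, 1) the pool is (10, 2, 9, 8)
(3) The exact count: 4 of the possible complete orderings are safe sequences.


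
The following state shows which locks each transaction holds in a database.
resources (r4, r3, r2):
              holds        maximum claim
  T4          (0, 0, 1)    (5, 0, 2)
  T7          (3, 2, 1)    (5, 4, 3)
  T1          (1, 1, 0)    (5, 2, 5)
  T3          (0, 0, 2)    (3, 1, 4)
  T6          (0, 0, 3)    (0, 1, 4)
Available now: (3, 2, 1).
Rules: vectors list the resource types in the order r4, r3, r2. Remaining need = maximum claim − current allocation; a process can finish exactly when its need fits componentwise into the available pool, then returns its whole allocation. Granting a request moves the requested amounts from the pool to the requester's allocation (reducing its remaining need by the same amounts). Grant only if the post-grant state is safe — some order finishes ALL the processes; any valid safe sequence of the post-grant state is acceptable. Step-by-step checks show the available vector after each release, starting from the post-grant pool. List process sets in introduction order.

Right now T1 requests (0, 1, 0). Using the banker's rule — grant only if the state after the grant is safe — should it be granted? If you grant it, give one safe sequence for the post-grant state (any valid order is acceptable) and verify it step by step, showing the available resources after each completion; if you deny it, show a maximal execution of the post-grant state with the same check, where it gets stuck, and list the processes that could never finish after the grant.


DENY: after the grant no complete ordering would exist.
Key observation: after T6, T3 the pool peaks at (3, 1, 6), and each blocked process is short somewhere: T4 on r4; T7 on r3; T1 on r4.
Pretend the grant happened; the run T6, T3 goes as far as possible. Walking it through:
  pool = (3, 1, 1)
  T6: need (0, 1, 1) fits (3, 1, 1); releases (0, 0, 3), pool now (3, 1, 4)
  T3: need (3, 1, 2) fits (3, 1, 4); releases (0, 0, 2), pool now (3, 1, 6)
  T4 cannot run: need (5, 0, 1) vs free (3, 1, 6) (insufficient r4)
  T7 cannot run: need (2, 2, 2) vs free (3, 1, 6) (insufficient r3)
  T1 cannot run: need (4, 0, 5) vs free (3, 1, 6) (insufficient r4)
Had the request been granted, T4, T7 and T1 could never finish.


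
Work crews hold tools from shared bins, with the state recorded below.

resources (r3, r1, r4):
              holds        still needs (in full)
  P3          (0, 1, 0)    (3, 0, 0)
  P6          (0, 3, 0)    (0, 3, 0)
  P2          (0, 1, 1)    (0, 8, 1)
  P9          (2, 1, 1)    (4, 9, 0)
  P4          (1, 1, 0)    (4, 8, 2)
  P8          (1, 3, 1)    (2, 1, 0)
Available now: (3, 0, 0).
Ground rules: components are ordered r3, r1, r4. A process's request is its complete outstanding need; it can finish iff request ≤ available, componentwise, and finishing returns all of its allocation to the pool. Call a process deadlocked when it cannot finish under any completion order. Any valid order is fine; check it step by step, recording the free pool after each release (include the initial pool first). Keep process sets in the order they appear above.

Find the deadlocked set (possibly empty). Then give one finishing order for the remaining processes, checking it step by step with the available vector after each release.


Deadlocked set: P2, P9 and P4.
Key observation: P3, P8, P6 can finish, but then (4, 7, 1) is all there is, and the blocked group's r1 demands exceed it.
The rest can finish in the order P3, P8, P6. Walking it through:
  pool = (3, 0, 0)
  run P3 (needs (3, 0, 0), free (3, 0, 0)); after release of (0, 1, 0) the pool is (3, 1, 0)
  run P8 (needs (2, 1, 0), free (3, 1, 0)); after release of (1, 3, 1) the pool is (4, 4, 1)
  run P6 (needs (0, 3, 0), free (4, 4, 1)); after release of (0, 3, 0) the pool is (4, 7, 1)
None of the blocked processes ever fits:
  P2 cannot run: need (0, 8, 1) vs free (4, 7, 1) (insufficient r1)
  P9 cannot run: need (4, 9, 0) vs free (4, 7, 1) (insufficient r1)
  P4 cannot run: need (4, 8, 2) vs free (4, 7, 1) (insufficient r1 and r4)


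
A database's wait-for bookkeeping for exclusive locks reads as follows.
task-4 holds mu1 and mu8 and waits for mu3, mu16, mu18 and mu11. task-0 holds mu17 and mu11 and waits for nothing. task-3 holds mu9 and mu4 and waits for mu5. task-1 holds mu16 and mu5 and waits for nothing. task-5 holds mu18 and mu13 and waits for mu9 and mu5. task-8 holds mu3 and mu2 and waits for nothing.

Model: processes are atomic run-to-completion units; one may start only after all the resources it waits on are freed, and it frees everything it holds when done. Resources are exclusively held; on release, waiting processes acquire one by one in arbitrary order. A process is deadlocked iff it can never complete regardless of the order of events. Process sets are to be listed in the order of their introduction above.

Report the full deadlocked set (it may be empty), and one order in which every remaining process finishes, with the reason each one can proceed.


The deadlocked set is empty.
Key observation: the wait relation is loop-free; peeling off processes with no waits unwinds the whole state.
One completion order for the rest: task-8, task-1, task-0, task-3, task-5, task-4.
Check, step by step:
  run task-8 (it waits on nothing); releases mu3 and mu2
  run task-1 (it waits on nothing); releases mu16 and mu5
  run task-0 (it waits on nothing); releases mu17 and mu11
  task-3: everything it awaited (mu5) is free; runs, freeing mu9 and mu4
  task-5: everything it awaited (mu9 and mu5) is free; runs, freeing mu18 and mu13
  task-4: everything it awaited (mu3, mu16, mu18 and mu11) is free; runs, freeing mu1 and mu8


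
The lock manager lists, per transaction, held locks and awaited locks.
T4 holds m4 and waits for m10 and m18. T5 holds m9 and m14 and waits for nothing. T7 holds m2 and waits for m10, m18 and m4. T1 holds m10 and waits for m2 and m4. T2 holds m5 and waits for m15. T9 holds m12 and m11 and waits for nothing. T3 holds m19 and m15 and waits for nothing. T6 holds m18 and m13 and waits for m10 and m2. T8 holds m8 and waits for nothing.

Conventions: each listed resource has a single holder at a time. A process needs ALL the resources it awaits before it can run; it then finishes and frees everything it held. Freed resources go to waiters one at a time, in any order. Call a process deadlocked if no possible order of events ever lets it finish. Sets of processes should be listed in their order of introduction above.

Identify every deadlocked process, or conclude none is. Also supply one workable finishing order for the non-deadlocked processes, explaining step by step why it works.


The deadlocked set is T4, T7, T1 and T6.
Key observation: nobody on the ring T4 -> T1 -> T4 can start until another member finishes, which never happens; T7 and T6 are caught in further circular waits.
A valid finishing order for the others: T5, T3, T8, T2, T9.
Verifying each step:
  run T5 (it waits on nothing); releases m9 and m14
  run T3 (it waits on nothing); releases m19 and m15
  run T8 (it waits on nothing); releases m8
  T2 waits on m15 — all released -> runs and releases m5
  run T9 (it waits on nothing); releases m12 and m11


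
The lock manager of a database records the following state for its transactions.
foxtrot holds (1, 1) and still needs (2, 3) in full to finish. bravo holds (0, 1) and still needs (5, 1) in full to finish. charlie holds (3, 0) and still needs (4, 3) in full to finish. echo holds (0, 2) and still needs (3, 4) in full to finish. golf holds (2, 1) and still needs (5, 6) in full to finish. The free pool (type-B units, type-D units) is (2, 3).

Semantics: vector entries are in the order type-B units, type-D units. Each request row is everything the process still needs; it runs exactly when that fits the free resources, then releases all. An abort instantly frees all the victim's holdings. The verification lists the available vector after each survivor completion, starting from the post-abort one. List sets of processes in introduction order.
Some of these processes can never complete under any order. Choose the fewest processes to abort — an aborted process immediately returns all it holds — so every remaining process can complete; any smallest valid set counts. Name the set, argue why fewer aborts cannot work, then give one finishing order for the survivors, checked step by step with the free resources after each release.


Minimum abort set: charlie.
Key observation: the returned (3, 0) from charlie is what brings bravo — unrunnable before, under any order — into play at step 1.
Why nothing smaller works: aborting no one leaves the state deadlocked as given.
One survivor order: bravo, foxtrot, echo, golf. Walking it through (post-abort pool first):
  pool = (5, 3)
  bravo: need (5, 1) fits (5, 3); releases (0, 1), pool now (5, 4)
  foxtrot: need (2, 3) fits (5, 4); releases (1, 1), pool now (6, 5)
  echo: need (3, 4) fits (6, 5); releases (0, 2), pool now (6, 7)
  golf: need (5, 6) fits (6, 7); releases (2, 1), pool now (8, 8)


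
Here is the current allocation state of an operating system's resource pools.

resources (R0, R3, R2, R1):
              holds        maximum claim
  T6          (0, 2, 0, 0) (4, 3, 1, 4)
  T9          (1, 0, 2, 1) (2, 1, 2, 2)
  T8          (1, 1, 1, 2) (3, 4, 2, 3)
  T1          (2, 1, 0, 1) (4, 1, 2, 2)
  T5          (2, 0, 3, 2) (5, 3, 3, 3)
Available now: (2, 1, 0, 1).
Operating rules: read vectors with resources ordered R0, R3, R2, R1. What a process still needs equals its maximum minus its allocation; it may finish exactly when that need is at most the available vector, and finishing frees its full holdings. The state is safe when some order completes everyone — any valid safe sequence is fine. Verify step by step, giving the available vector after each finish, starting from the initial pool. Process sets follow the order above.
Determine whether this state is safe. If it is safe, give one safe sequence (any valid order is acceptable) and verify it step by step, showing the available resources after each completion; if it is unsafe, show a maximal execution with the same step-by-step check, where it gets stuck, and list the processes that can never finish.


The state is UNSAFE.
Key observation: after T9, T1 the pool peaks at (5, 2, 2, 3), and each blocked process is short somewhere: T6 on R1; T8 on R3; T5 on R3.
The run T9, T1 cannot be extended any further. Walking it through:
  pool = (2, 1, 0, 1)
  run T9 (needs (1, 1, 0, 1), free (2, 1, 0, 1)); after release of (1, 0, 2, 1) the pool is (3, 1, 2, 2)
  run T1 (needs (2, 0, 2, 1), free (3, 1, 2, 2)); after release of (2, 1, 0, 1) the pool is (5, 2, 2, 3)
  T6 still needs (4, 1, 1, 4) but only (5, 2, 2, 3) is free — short on R1
  T8 still needs (2, 3, 1, 1) but only (5, 2, 2, 3) is free — short on R3
  T5 still needs (3, 3, 0, 1) but only (5, 2, 2, 3) is free — short on R3
Processes that can never finish: T6, T8 and T5.


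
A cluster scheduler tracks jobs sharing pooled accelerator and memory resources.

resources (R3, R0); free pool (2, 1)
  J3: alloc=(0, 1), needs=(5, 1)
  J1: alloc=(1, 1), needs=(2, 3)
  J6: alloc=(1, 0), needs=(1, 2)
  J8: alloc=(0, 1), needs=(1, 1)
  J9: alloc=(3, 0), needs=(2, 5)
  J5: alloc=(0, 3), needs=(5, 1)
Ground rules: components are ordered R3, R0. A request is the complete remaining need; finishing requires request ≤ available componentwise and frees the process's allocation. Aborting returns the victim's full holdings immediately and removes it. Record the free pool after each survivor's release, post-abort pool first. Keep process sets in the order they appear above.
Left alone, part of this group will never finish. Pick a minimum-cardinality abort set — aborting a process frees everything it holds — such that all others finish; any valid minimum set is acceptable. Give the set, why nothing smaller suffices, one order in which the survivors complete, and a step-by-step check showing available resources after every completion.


The answer: abort J5.
Key observation: the returned (0, 3) from J5 is what brings J9 — unrunnable before, under any order — into play at step 2.
No smaller set exists: with zero aborts the deadlock remains.
The survivors complete as J8, J9, J3, J6, J1. Verifying each step (starting from the post-abort pool):
  pool = (2, 4)
  run J8 (needs (1, 1), free (2, 4)); after release of (0, 1) the pool is (2, 5)
  run J9 (needs (2, 5), free (2, 5)); after release of (3, 0) the pool is (5, 5)
  run J3 (needs (5, 1), free (5, 5)); after release of (0, 1) the pool is (5, 6)
  run J6 (needs (1, 2), free (5, 6)); after release of (1, 0) the pool is (6, 6)
  run J1 (needs (2, 3), free (6, 6)); after release of (1, 1) the pool is (7, 7)


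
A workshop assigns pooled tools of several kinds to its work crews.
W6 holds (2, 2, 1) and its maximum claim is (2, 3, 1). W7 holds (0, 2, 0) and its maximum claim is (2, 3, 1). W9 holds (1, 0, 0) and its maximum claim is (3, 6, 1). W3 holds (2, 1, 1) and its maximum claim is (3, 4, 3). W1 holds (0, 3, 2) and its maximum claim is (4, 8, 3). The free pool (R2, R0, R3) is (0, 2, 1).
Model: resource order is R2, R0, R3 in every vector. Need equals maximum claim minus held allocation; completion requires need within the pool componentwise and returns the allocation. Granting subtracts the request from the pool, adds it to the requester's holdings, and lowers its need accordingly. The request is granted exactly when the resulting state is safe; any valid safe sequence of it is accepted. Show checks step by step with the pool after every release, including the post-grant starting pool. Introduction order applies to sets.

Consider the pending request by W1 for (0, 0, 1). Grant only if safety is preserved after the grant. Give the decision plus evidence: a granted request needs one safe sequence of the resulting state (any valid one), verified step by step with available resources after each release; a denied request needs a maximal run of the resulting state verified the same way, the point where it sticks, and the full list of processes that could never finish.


DENY: after the grant no complete ordering would exist.
Key observation: after W6, W7, W9 the pool peaks at (3, 6, 1), and each blocked process is short somewhere: W3 on R3; W1 on R2.
On the post-grant state, W6, W7, W9 is a maximal run — nothing extends it. Verifying each step:
  pool = (0, 2, 0)
  W6 needs (0, 1, 0) <= (0, 2, 0) -> finishes; pool += (2, 2, 1) = (2, 4, 1)
  W7 needs (2, 1, 1) <= (2, 4, 1) -> finishes; pool += (0, 2, 0) = (2, 6, 1)
  W9 needs (2, 6, 1) <= (2, 6, 1) -> finishes; pool += (1, 0, 0) = (3, 6, 1)
  blocked: W3 wants (1, 3, 2), pool (3, 6, 1) — not enough R3
  blocked: W1 wants (4, 5, 0), pool (3, 6, 1) — not enough R2
Had the request been granted, W3 and W1 could never finish.


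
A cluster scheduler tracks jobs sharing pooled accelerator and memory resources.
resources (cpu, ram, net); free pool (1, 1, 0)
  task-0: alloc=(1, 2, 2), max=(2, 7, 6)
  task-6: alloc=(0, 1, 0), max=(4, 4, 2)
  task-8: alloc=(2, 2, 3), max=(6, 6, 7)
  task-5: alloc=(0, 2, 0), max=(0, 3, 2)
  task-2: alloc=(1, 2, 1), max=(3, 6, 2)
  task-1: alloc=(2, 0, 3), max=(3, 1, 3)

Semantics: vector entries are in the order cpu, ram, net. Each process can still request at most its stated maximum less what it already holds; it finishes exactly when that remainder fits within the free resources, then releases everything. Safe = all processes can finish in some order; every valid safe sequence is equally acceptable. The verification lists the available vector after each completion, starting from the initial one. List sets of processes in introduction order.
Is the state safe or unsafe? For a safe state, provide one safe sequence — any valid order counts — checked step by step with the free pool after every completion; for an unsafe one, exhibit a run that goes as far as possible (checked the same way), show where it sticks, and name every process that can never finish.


UNSAFE — no complete ordering exists.
Key observation: after task-1, task-5 the pool peaks at (3, 3, 3), and each blocked process is short somewhere: task-0 on ram, net; task-6 on cpu; task-8 on cpu, ram, net; task-2 on ram.
A maximal execution: task-1, task-5 — then nothing else fits. Verifying each step:
  pool = (1, 1, 0)
  task-1 needs (1, 1, 0) <= (1, 1, 0) -> finishes; pool += (2, 0, 3) = (3, 1, 3)
  task-5 needs (0, 1, 2) <= (3, 1, 3) -> finishes; pool += (0, 2, 0) = (3, 3, 3)
  task-0 cannot run: need (1, 5, 4) vs free (3, 3, 3) (insufficient ram and net)
  task-6 cannot run: need (4, 3, 2) vs free (3, 3, 3) (insufficient cpu)
  task-8 cannot run: need (4, 4, 4) vs free (3, 3, 3) (insufficient cpu, ram and net)
  task-2 cannot run: need (2, 4, 1) vs free (3, 3, 3) (insufficient ram)
Processes that can never finish: task-0, task-6, task-8 and task-2.


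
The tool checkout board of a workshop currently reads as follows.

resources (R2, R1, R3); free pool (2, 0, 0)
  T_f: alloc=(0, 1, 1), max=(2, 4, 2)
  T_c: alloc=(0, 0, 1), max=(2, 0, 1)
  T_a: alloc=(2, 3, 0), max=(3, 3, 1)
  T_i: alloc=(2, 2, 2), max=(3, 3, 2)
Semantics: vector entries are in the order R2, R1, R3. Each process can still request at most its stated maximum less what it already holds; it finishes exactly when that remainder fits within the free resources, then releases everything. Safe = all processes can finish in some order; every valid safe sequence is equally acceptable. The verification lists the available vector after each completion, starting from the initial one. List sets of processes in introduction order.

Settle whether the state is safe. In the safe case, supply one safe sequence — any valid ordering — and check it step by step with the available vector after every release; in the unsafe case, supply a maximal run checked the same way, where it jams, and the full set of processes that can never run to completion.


The state is SAFE; one workable sequence: T_c, T_a, T_i, T_f.
Key observation: T_c is the earliest step where a requested resource binds exactly: need (2, 0, 0), pool (2, 0, 0) at its turn.
Check, step by step:
  pool = (2, 0, 0)
  run T_c (needs (2, 0, 0), free (2, 0, 0)); after release of (0, 0, 1) the pool is (2, 0, 1)
  run T_a (needs (1, 0, 1), free (2, 0, 1)); after release of (2, 3, 0) the pool is (4, 3, 1)
  run T_i (needs (1, 1, 0), free (4, 3, 1)); after release of (2, 2, 2) the pool is (6, 5, 3)
  run T_f (needs (2, 3, 1), free (6, 5, 3)); after release of (0, 1, 1) the pool is (6, 6, 4)


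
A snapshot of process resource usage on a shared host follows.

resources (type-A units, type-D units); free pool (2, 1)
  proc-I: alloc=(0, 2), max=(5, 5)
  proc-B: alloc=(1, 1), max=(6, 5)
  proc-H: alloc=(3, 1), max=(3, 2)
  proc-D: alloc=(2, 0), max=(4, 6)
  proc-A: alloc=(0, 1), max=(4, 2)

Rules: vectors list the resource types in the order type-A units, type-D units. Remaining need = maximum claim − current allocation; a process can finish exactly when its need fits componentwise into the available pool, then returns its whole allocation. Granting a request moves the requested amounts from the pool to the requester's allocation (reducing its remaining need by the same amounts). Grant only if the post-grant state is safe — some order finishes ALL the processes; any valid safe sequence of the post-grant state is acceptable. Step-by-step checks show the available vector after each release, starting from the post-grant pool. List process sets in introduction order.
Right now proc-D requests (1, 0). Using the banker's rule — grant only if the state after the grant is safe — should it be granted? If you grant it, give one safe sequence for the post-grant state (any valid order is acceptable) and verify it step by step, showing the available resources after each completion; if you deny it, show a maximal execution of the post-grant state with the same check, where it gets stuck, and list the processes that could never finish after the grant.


DENY: after the grant no complete ordering would exist.
Key observation: after proc-H, proc-A the pool peaks at (4, 3), and each blocked process is short somewhere: proc-I on type-A units; proc-B on type-A units, type-D units; proc-D on type-D units.
On the post-grant state, proc-H, proc-A is a maximal run — nothing extends it. Step-by-step check:
  pool = (1, 1)
  run proc-H (needs (0, 1), free (1, 1)); after release of (3, 1) the pool is (4, 2)
  run proc-A (needs (4, 1), free (4, 2)); after release of (0, 1) the pool is (4, 3)
  proc-I still needs (5, 3) but only (4, 3) is free — short on type-A units
  proc-B still needs (5, 4) but only (4, 3) is free — short on type-A units and type-D units
  proc-D still needs (1, 6) but only (4, 3) is free — short on type-D units
Had the request been granted, proc-I, proc-B and proc-D could never finish.


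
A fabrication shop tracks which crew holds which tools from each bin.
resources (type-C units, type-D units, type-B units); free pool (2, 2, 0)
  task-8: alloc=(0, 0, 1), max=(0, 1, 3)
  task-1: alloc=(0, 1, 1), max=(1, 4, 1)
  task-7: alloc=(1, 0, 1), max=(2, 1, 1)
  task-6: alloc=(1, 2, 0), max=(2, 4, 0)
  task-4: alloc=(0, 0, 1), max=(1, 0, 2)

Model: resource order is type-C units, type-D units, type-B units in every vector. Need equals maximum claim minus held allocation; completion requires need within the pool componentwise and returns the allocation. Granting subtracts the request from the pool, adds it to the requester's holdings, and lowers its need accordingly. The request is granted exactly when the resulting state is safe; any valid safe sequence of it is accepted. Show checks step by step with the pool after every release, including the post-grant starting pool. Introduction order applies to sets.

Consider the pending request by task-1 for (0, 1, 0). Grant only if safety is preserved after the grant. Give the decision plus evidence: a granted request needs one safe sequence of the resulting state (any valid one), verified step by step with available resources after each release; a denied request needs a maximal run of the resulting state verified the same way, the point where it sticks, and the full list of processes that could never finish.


DENY. Granting would leave the state unsafe.
Key observation: type-D units is the bottleneck — with task-7, task-4, task-8 done the pool holds (3, 1, 3), short of every remaining need.
After a pretend grant, a maximal execution: task-7, task-4, task-8 — then nothing else fits. Step-by-step check:
  pool = (2, 1, 0)
  task-7: need (1, 1, 0) fits (2, 1, 0); releases (1, 0, 1), pool now (3, 1, 1)
  task-4: need (1, 0, 1) fits (3, 1, 1); releases (0, 0, 1), pool now (3, 1, 2)
  task-8: need (0, 1, 2) fits (3, 1, 2); releases (0, 0, 1), pool now (3, 1, 3)
  task-1 still needs (1, 2, 0) but only (3, 1, 3) is free — short on type-D units
  task-6 still needs (1, 2, 0) but only (3, 1, 3) is free — short on type-D units
Processes that could never finish after the grant: task-1 and task-6.


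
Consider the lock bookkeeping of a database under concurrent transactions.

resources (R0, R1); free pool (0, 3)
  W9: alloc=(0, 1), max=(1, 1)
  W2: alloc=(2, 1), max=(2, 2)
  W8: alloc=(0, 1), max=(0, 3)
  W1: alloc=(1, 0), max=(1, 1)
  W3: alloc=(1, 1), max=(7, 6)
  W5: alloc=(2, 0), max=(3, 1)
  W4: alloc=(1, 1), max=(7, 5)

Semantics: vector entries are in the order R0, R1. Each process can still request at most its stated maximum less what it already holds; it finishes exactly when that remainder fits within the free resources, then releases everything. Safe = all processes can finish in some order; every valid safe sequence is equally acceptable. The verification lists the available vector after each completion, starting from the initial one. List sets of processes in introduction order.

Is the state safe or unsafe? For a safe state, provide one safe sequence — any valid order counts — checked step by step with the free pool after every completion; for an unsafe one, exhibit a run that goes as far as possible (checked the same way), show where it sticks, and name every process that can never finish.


UNSAFE — no complete ordering exists.
Key observation: after W1, W2, W9, W5, W8 complete, (5, 6) is the best the pool ever gets, yet each leftover process wants more R0.
A maximal execution: W1, W2, W9, W5, W8 — then nothing else fits. Verifying each step:
  pool = (0, 3)
  run W1 (needs (0, 1), free (0, 3)); after release of (1, 0) the pool is (1, 3)
  run W2 (needs (0, 1), free (1, 3)); after release of (2, 1) the pool is (3, 4)
  run W9 (needs (1, 0), free (3, 4)); after release of (0, 1) the pool is (3, 5)
  run W5 (needs (1, 1), free (3, 5)); after release of (2, 0) the pool is (5, 5)
  run W8 (needs (0, 2), free (5, 5)); after release of (0, 1) the pool is (5, 6)
  W3 still needs (6, 5) but only (5, 6) is free — short on R0
  W4 still needs (6, 4) but only (5, 6) is free — short on R0
Processes that can never finish: W3 and W4.
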